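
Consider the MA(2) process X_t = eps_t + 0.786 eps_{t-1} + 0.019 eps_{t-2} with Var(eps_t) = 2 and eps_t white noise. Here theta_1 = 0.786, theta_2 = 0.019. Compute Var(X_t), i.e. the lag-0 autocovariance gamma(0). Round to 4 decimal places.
\gamma(0) = 3.2363

For an MA(q) process X_t = eps_t + sum_i theta_i eps_{t-i} with
Var(eps_t) = sigma^2, the variance is
  gamma(0) = sigma^2 * (1 + sum_i theta_i^2).
  sum_i theta_i^2 = (0.786)^2 + (0.019)^2 = 0.617796 + 0.000361 = 0.618157.
  gamma(0) = 2 * (1 + 0.618157) = 2 * 1.618157 = 3.236314, which rounds to 3.2363.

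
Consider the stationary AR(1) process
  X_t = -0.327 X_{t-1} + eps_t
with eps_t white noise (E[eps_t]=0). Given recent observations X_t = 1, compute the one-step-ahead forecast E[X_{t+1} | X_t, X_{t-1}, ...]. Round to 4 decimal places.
E[X_{t+1} \mid \mathcal F_t] = -0.3270

For an AR(p) model X_t = c + sum_i phi_i X_{t-i} + eps_t, the
one-step-ahead conditional mean is
  E[X_{t+1} | X_t, ...] = c + sum_i phi_i X_{t+1-i}.
Substitute known values:
  E[X_{t+1} | ...] = (-0.327) * (1)
                   = -0.3270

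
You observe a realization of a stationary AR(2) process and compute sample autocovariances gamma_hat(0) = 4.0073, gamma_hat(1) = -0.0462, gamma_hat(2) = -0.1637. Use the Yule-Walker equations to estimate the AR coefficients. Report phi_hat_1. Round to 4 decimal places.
\hat\phi_{1} = -0.0120

The Yule-Walker equations for an AR(p) process read, in matrix form,
  Gamma_p phi = r_p,   with   (Gamma_p)_{ij} = gamma(|i - j|),
                       (r_p)_i = gamma(i),   i,j = 1..p.
Substitute the sample gammas (Toeplitz matrix and right-hand side of size 2):
  Gamma_p = [[4.0073, -0.0462], [-0.0462, 4.0073]]
  r_p     = [-0.0462, -0.1637]
Written out:
  4.0073 phi_1 - 0.0462 phi_2 = -0.0462
  -0.0462 phi_1 + 4.0073 phi_2 = -0.1637
Solve by Cramer's rule:
  det = gamma(0)^2 - gamma(1)^2 = (4.0073)^2 - (-0.0462)^2 = 16.05845329 - 0.00213444 = 16.05631885
  phi_hat_1 = [gamma(1) gamma(0) - gamma(1) gamma(2)] / det = [(-0.0462)(4.0073) - (-0.0462)(-0.1637)] / 16.05631885 = -0.1927002 / 16.05631885 = -0.012
  phi_hat_2 = [gamma(0) gamma(2) - gamma(1)^2] / det = [(4.0073)(-0.1637) - (-0.0462)^2] / 16.05631885 = -0.65812945 / 16.05631885 = -0.041
So phi_hat = [-0.0120, -0.0410].
Therefore phi_hat_1 = -0.0120.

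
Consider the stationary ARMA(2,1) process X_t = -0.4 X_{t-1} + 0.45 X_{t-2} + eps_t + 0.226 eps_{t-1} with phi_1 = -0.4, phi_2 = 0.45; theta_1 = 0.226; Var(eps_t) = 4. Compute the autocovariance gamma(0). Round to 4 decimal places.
\gamma(0) = 7.6911

Multiply the model equation by X_{t-k} and take expectations. With theta_0 = psi_0 = 1 and psi_j the MA(infinity) weights, this gives
  gamma(k) - sum_i phi_i gamma(k-i) = c_k,
  c_k = sigma^2 * sum_{j=k..q} theta_j psi_{j-k}   (c_k = 0 for k > q),
using gamma(-m) = gamma(m).
psi-weights needed (psi_j = theta_j + sum_i phi_i psi_{j-i}):
  psi_1 = theta_1 + phi_1 = 0.226 + (-0.4) = -0.174
Right-hand sides:
  c_0 = sigma^2 (1 + theta_1 psi_1) = 4 * (1 + (0.226)(-0.174)) = 4 * 0.960676 = 3.842704
  c_1 = sigma^2 theta_1 = 4 * (0.226) = 0.904
  c_2 = 0
Equations for k = 0, 1, 2 (AR order 2, c_2 = 0):
  (E0) gamma(0) = phi_1 gamma(1) + phi_2 gamma(2) + c_0
  (E1) gamma(1) = phi_1 gamma(0) + phi_2 gamma(1) + c_1
  (E2) gamma(2) = phi_1 gamma(1) + phi_2 gamma(0)
From (E1): gamma(1) = A gamma(0) + B with
  A = phi_1 / (1 - phi_2) = -0.4 / 0.55 = -0.727273,   B = c_1 / (1 - phi_2) = 0.904 / 0.55 = 1.643636.
Insert (E2) into (E0): gamma(0) (1 - phi_2^2) = phi_1 (1 + phi_2) gamma(1) + c_0.
  phi_1 (1 + phi_2) = (-0.4)(1.45) = -0.58,   1 - phi_2^2 = 0.7975.
Replace gamma(1) by A gamma(0) + B and collect gamma(0):
  gamma(0) [0.7975 - (-0.58)(-0.727273)] = (-0.58)(1.643636) + 3.842704
  gamma(0) * 0.375682 = 2.889395
  gamma(0) = 2.889395 / 0.375682 = 7.691069.
Therefore gamma(0) = 7.6911 (to 4 decimal places).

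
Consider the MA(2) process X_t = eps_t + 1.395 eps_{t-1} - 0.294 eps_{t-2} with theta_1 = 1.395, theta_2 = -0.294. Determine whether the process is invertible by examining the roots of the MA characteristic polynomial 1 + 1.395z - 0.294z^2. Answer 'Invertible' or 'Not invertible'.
\text{Not invertible}

The MA(q) characteristic polynomial is P(z) = 1 + 1.395z - 0.294z^2.
Invertibility requires all roots to lie outside the unit circle, i.e. |z| > 1 for every root.
Set 1 + (1.395) z + (-0.294) z^2 = 0, i.e. a z^2 + b z + c = 0 with a = -0.294, b = 1.395, c = 1.
Discriminant D = b^2 - 4ac = (1.395)^2 - 4*(-0.294)*1 = 1.946025 - (-1.176) = 3.122025.
D >= 0, so the roots are real: z = (-b +/- sqrt(D)) / (2a) = (-1.395 +/- 1.766925) / (-0.588).
  z_1 = (-1.395 + 1.766925) / (-0.588) = -0.6325,   |z_1| = 0.6325.
  z_2 = (-1.395 - 1.766925) / (-0.588) = 5.3774,   |z_2| = 5.3774.
Moduli of all roots: 0.6325, 5.3774.
All moduli strictly greater than 1? No.
Verdict: Not invertible.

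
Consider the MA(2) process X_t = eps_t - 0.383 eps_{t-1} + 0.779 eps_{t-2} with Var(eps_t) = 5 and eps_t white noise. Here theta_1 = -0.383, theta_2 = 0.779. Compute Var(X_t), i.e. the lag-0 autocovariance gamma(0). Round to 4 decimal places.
\gamma(0) = 8.7677

For an MA(q) process X_t = eps_t + sum_i theta_i eps_{t-i} with
Var(eps_t) = sigma^2, the variance is
  gamma(0) = sigma^2 * (1 + sum_i theta_i^2).
  sum_i theta_i^2 = (-0.383)^2 + (0.779)^2 = 0.146689 + 0.606841 = 0.75353.
  gamma(0) = 5 * (1 + 0.75353) = 5 * 1.75353 = 8.76765, which rounds to 8.7677.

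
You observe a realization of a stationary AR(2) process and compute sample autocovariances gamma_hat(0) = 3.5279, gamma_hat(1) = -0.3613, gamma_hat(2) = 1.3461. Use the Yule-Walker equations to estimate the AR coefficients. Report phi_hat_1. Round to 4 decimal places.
\hat\phi_{1} = -0.0640

The Yule-Walker equations for an AR(p) process read, in matrix form,
  Gamma_p phi = r_p,   with   (Gamma_p)_{ij} = gamma(|i - j|),
                       (r_p)_i = gamma(i),   i,j = 1..p.
Substitute the sample gammas (Toeplitz matrix and right-hand side of size 2):
  Gamma_p = [[3.5279, -0.3613], [-0.3613, 3.5279]]
  r_p     = [-0.3613, 1.3461]
Written out:
  3.5279 phi_1 - 0.3613 phi_2 = -0.3613
  -0.3613 phi_1 + 3.5279 phi_2 = 1.3461
Solve by Cramer's rule:
  det = gamma(0)^2 - gamma(1)^2 = (3.5279)^2 - (-0.3613)^2 = 12.44607841 - 0.13053769 = 12.31554072
  phi_hat_1 = [gamma(1) gamma(0) - gamma(1) gamma(2)] / det = [(-0.3613)(3.5279) - (-0.3613)(1.3461)] / 12.31554072 = -0.78828434 / 12.31554072 = -0.064
  phi_hat_2 = [gamma(0) gamma(2) - gamma(1)^2] / det = [(3.5279)(1.3461) - (-0.3613)^2] / 12.31554072 = 4.6183685 / 12.31554072 = 0.375
So phi_hat = [-0.0640, 0.3750].
Therefore phi_hat_1 = -0.0640.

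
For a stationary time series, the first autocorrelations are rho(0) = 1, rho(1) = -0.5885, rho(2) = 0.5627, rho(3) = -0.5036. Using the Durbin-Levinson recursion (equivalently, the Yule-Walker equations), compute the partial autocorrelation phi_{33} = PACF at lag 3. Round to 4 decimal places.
\phi_{33} = -0.1499

The PACF at lag k is phi_{kk}, the last component of the solution
to the Yule-Walker system G_k phi = r_k where
  (G_k)_{ij} = rho(|i - j|), (r_k)_i = rho(i), i,j = 1..k.
Equivalently, Durbin-Levinson gives phi_{kk} iteratively:
  phi_{11} = rho(1)
  phi_{kk} = [rho(k) - sum_{j=1..k-1} phi_{k-1,j} rho(k-j)]
            / [1 - sum_{j=1..k-1} phi_{k-1,j} rho(j)],
  phi_{k,j} = phi_{k-1,j} - phi_{kk} phi_{k-1,k-j},  j = 1..k-1.
Step k = 1:
  phi_11 = rho(1) = -0.5885.
Step k = 2:
  phi_22 = [rho(2) - phi_11 rho(1)] / [1 - phi_11 rho(1)] = [0.5627 - (-0.5885)(-0.5885)] / [1 - (-0.5885)(-0.5885)]
         = 0.21636775 / 0.65366775 = 0.331006.
  Update: phi_21 = phi_11 - phi_22 phi_11 = -0.5885 - (0.331006)(-0.5885) = -0.393703.
Step k = 3:
  phi_33 = [rho(3) - phi_21 rho(2) - phi_22 rho(1)] / [1 - phi_21 rho(1) - phi_22 rho(2)]
    numerator   = -0.5036 - (-0.393703)(0.5627) - (0.331006)(-0.5885) = -0.08726639
    denominator = 1 - (-0.393703)(-0.5885) - (0.331006)(0.5627) = 0.58204879
  phi_33 = -0.08726639 / 0.58204879 = -0.1499.
Therefore phi_{33} = -0.1499.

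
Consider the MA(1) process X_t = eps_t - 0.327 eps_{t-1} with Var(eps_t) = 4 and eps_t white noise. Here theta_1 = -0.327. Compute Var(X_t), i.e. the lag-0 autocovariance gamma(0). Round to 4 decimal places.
\gamma(0) = 4.4277

For an MA(q) process X_t = eps_t + sum_i theta_i eps_{t-i} with
Var(eps_t) = sigma^2, the variance is
  gamma(0) = sigma^2 * (1 + sum_i theta_i^2).
  sum_i theta_i^2 = (-0.327)^2 = 0.106929.
  gamma(0) = 4 * (1 + 0.106929) = 4 * 1.106929 = 4.427716, which rounds to 4.4277.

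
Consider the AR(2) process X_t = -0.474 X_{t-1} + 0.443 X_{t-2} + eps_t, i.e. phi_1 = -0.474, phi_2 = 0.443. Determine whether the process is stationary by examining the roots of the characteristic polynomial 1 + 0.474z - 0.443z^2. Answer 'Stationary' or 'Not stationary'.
\text{Stationary}

The AR(p) characteristic polynomial is P(z) = 1 + 0.474z - 0.443z^2.
Stationarity requires all roots to lie outside the unit circle, i.e. |z| > 1 for every root.
Set 1 + (0.474) z + (-0.443) z^2 = 0, i.e. a z^2 + b z + c = 0 with a = -0.443, b = 0.474, c = 1.
Discriminant D = b^2 - 4ac = (0.474)^2 - 4*(-0.443)*1 = 0.224676 - (-1.772) = 1.996676.
D >= 0, so the roots are real: z = (-b +/- sqrt(D)) / (2a) = (-0.474 +/- 1.413038) / (-0.886).
  z_1 = (-0.474 + 1.413038) / (-0.886) = -1.0599,   |z_1| = 1.0599.
  z_2 = (-0.474 - 1.413038) / (-0.886) = 2.1298,   |z_2| = 2.1298.
Moduli of all roots: 1.0599, 2.1298.
All moduli strictly greater than 1? Yes.
Verdict: Stationary.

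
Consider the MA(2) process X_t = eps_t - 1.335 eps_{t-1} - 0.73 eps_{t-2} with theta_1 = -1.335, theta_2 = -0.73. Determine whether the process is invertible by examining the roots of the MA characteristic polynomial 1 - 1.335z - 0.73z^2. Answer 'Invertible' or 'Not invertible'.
\text{Not invertible}

The MA(q) characteristic polynomial is P(z) = 1 - 1.335z - 0.73z^2.
Invertibility requires all roots to lie outside the unit circle, i.e. |z| > 1 for every root.
Set 1 + (-1.335) z + (-0.73) z^2 = 0, i.e. a z^2 + b z + c = 0 with a = -0.73, b = -1.335, c = 1.
Discriminant D = b^2 - 4ac = (-1.335)^2 - 4*(-0.73)*1 = 1.782225 - (-2.92) = 4.702225.
D >= 0, so the roots are real: z = (-b +/- sqrt(D)) / (2a) = (1.335 +/- 2.168461) / (-1.46).
  z_1 = (1.335 + 2.168461) / (-1.46) = -2.3996,   |z_1| = 2.3996.
  z_2 = (1.335 - 2.168461) / (-1.46) = 0.5709,   |z_2| = 0.5709.
Moduli of all roots: 2.3996, 0.5709.
All moduli strictly greater than 1? No.
Verdict: Not invertible.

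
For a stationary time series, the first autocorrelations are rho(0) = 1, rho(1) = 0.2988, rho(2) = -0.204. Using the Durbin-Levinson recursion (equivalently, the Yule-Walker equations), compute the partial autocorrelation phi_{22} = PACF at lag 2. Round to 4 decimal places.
\phi_{22} = -0.3220

The PACF at lag k is phi_{kk}, the last component of the solution
to the Yule-Walker system G_k phi = r_k where
  (G_k)_{ij} = rho(|i - j|), (r_k)_i = rho(i), i,j = 1..k.
Equivalently, Durbin-Levinson gives phi_{kk} iteratively:
  phi_{11} = rho(1)
  phi_{kk} = [rho(k) - sum_{j=1..k-1} phi_{k-1,j} rho(k-j)]
            / [1 - sum_{j=1..k-1} phi_{k-1,j} rho(j)],
  phi_{k,j} = phi_{k-1,j} - phi_{kk} phi_{k-1,k-j},  j = 1..k-1.
Step k = 1:
  phi_11 = rho(1) = 0.2988.
Step k = 2:
  phi_22 = [rho(2) - phi_11 rho(1)] / [1 - phi_11 rho(1)] = [-0.204 - (0.2988)(0.2988)] / [1 - (0.2988)(0.2988)]
         = -0.29328144 / 0.91071856 = -0.322.
Therefore phi_{22} = -0.3220.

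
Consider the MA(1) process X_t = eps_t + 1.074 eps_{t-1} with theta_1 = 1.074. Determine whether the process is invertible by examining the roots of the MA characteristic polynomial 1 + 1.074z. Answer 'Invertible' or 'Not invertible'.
\text{Not invertible}

The MA(q) characteristic polynomial is P(z) = 1 + 1.074z.
Invertibility requires all roots to lie outside the unit circle, i.e. |z| > 1 for every root.
This is linear in z: 1 + (1.074) z = 0  =>  z = -1/(1.074) = -0.931099,  |z| = 0.931099.
Moduli of all roots: 0.9311.
All moduli strictly greater than 1? No.
Verdict: Not invertible.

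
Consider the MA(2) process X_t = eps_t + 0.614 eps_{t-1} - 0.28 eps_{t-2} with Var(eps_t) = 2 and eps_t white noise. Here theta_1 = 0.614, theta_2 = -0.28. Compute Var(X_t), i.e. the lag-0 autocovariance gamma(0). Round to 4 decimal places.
\gamma(0) = 2.9108

For an MA(q) process X_t = eps_t + sum_i theta_i eps_{t-i} with
Var(eps_t) = sigma^2, the variance is
  gamma(0) = sigma^2 * (1 + sum_i theta_i^2).
  sum_i theta_i^2 = (0.614)^2 + (-0.28)^2 = 0.376996 + 0.0784 = 0.455396.
  gamma(0) = 2 * (1 + 0.455396) = 2 * 1.455396 = 2.910792, which rounds to 2.9108.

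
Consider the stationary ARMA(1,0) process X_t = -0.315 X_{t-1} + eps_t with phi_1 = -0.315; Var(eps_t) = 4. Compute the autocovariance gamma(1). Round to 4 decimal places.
\gamma(1) = -1.3988

Multiply the model equation by X_{t-k} and take expectations. With theta_0 = psi_0 = 1 and psi_j the MA(infinity) weights, this gives
  gamma(k) - sum_i phi_i gamma(k-i) = c_k,
  c_k = sigma^2 * sum_{j=k..q} theta_j psi_{j-k}   (c_k = 0 for k > q),
using gamma(-m) = gamma(m).
Pure AR (q = 0): c_0 = sigma^2 = 4, c_k = 0 for k >= 1.
Equations for k = 0 and k = 1 (AR order 1):
  gamma(0) = phi_1 gamma(1) + c_0
  gamma(1) = phi_1 gamma(0) + c_1
Substituting the second into the first: gamma(0) (1 - phi_1^2) = c_0 + phi_1 c_1, so
  gamma(0) = c_0 / (1 - phi_1^2) = 4 / (1 - (-0.315)^2) = 4 / 0.900775 = 4.440621.
  gamma(1) = phi_1 gamma(0) = (-0.315)(4.440621) = -1.398795.
Therefore gamma(1) = -1.3988 (to 4 decimal places).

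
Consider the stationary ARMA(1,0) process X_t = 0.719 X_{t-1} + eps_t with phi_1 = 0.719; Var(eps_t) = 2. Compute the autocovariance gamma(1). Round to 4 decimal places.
\gamma(1) = 2.9770

Multiply the model equation by X_{t-k} and take expectations. With theta_0 = psi_0 = 1 and psi_j the MA(infinity) weights, this gives
  gamma(k) - sum_i phi_i gamma(k-i) = c_k,
  c_k = sigma^2 * sum_{j=k..q} theta_j psi_{j-k}   (c_k = 0 for k > q),
using gamma(-m) = gamma(m).
Pure AR (q = 0): c_0 = sigma^2 = 2, c_k = 0 for k >= 1.
Equations for k = 0 and k = 1 (AR order 1):
  gamma(0) = phi_1 gamma(1) + c_0
  gamma(1) = phi_1 gamma(0) + c_1
Substituting the second into the first: gamma(0) (1 - phi_1^2) = c_0 + phi_1 c_1, so
  gamma(0) = c_0 / (1 - phi_1^2) = 2 / (1 - (0.719)^2) = 2 / 0.483039 = 4.140452.
  gamma(1) = phi_1 gamma(0) = (0.719)(4.140452) = 2.976985.
Therefore gamma(1) = 2.9770 (to 4 decimal places).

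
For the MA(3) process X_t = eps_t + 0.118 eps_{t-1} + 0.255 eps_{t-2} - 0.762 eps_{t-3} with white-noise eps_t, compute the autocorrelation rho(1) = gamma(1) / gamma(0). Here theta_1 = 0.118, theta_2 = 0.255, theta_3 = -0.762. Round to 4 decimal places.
\rho(1) = -0.0279

For an MA(q) process with theta_0 = 1, the autocovariance is
  gamma(k) = sigma^2 * sum_{i=0..q-k} theta_i * theta_{i+k},
and rho(k) = gamma(k) / gamma(0). Sigma^2 cancels.
  numerator   = (1)*(0.118) + (0.118)*(0.255) + (0.255)*(-0.762) = -0.04622.
  denominator = (1)^2 + (0.118)^2 + (0.255)^2 + (-0.762)^2 = 1.659593.
  rho(1) = -0.04622 / 1.659593 = -0.0279.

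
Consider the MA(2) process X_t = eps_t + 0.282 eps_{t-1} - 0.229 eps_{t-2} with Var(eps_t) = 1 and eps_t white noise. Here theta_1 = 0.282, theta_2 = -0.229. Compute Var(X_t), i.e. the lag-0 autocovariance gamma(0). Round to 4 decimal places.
\gamma(0) = 1.1320

For an MA(q) process X_t = eps_t + sum_i theta_i eps_{t-i} with
Var(eps_t) = sigma^2, the variance is
  gamma(0) = sigma^2 * (1 + sum_i theta_i^2).
  sum_i theta_i^2 = (0.282)^2 + (-0.229)^2 = 0.079524 + 0.052441 = 0.131965.
  gamma(0) = 1 * (1 + 0.131965) = 1 * 1.131965 = 1.131965, which rounds to 1.1320.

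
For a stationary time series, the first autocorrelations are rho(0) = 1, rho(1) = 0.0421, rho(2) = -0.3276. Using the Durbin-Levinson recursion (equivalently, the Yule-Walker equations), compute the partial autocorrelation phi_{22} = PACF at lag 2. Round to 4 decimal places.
\phi_{22} = -0.3300

The PACF at lag k is phi_{kk}, the last component of the solution
to the Yule-Walker system G_k phi = r_k where
  (G_k)_{ij} = rho(|i - j|), (r_k)_i = rho(i), i,j = 1..k.
Equivalently, Durbin-Levinson gives phi_{kk} iteratively:
  phi_{11} = rho(1)
  phi_{kk} = [rho(k) - sum_{j=1..k-1} phi_{k-1,j} rho(k-j)]
            / [1 - sum_{j=1..k-1} phi_{k-1,j} rho(j)],
  phi_{k,j} = phi_{k-1,j} - phi_{kk} phi_{k-1,k-j},  j = 1..k-1.
Step k = 1:
  phi_11 = rho(1) = 0.0421.
Step k = 2:
  phi_22 = [rho(2) - phi_11 rho(1)] / [1 - phi_11 rho(1)] = [-0.3276 - (0.0421)(0.0421)] / [1 - (0.0421)(0.0421)]
         = -0.32937241 / 0.99822759 = -0.33.
Therefore phi_{22} = -0.3300.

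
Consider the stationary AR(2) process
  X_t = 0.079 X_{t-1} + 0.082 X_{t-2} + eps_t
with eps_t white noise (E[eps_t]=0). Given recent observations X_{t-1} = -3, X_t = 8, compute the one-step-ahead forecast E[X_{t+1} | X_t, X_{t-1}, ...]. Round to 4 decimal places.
E[X_{t+1} \mid \mathcal F_t] = 0.3860

For an AR(p) model X_t = c + sum_i phi_i X_{t-i} + eps_t, the
one-step-ahead conditional mean is
  E[X_{t+1} | X_t, ...] = c + sum_i phi_i X_{t+1-i}.
Substitute known values:
  E[X_{t+1} | ...] = (0.079) * (8) + (0.082) * (-3)
                   = 0.3860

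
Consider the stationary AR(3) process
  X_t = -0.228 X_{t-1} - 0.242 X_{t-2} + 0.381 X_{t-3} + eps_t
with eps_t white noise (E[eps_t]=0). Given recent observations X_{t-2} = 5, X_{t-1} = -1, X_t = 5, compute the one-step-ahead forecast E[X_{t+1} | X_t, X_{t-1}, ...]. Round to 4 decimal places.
E[X_{t+1} \mid \mathcal F_t] = 1.0070

For an AR(p) model X_t = c + sum_i phi_i X_{t-i} + eps_t, the
one-step-ahead conditional mean is
  E[X_{t+1} | X_t, ...] = c + sum_i phi_i X_{t+1-i}.
Substitute known values:
  E[X_{t+1} | ...] = (-0.228) * (5) + (-0.242) * (-1) + (0.381) * (5)
                   = 1.0070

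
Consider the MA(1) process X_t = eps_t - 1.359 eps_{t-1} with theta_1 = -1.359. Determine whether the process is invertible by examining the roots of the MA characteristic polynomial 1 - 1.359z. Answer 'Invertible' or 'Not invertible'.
\text{Not invertible}

The MA(q) characteristic polynomial is P(z) = 1 - 1.359z.
Invertibility requires all roots to lie outside the unit circle, i.e. |z| > 1 for every root.
This is linear in z: 1 + (-1.359) z = 0  =>  z = -1/(-1.359) = 0.735835,  |z| = 0.735835.
Moduli of all roots: 0.7358.
All moduli strictly greater than 1? No.
Verdict: Not invertible.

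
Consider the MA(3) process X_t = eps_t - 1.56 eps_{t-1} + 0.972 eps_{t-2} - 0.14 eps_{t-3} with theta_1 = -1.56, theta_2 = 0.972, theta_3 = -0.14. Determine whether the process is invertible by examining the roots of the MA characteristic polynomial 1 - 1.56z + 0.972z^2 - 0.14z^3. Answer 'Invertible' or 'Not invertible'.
\text{Invertible}

The MA(q) characteristic polynomial is P(z) = 1 - 1.56z + 0.972z^2 - 0.14z^3.
Invertibility requires all roots to lie outside the unit circle, i.e. |z| > 1 for every root.
Degree 3: look for a simple real root z0 first, then factor out (1 - z/z0) and solve the remaining quadratic.
Testing z0 = 5: P(5) = 1 + (-1.56)(5) + (0.972)(5)^2 + (-0.14)(5)^3
  = 1 + (-7.8) + (24.3) + (-17.5) = 0.  So z_0 = 5 is a root, |z_0| = 5.
Divide out the factor (1 - 0.2 z) = (1 - z/z0) (since 1/z0 = 0.2):
  P(z) = (1 - 0.2 z)(1 + (-1.36) z + (0.7) z^2)
  [check: z-coef -1.36 - (0.2) = -1.56; z^2-coef 0.7 - (0.2)(-1.36) = 0.972; z^3-coef -(0.2)(0.7) = -0.14.]
Remaining roots from the quadratic factor 1 + (-1.36) z + (0.7) z^2:
  Set 1 + (-1.36) z + (0.7) z^2 = 0, i.e. a z^2 + b z + c = 0 with a = 0.7, b = -1.36, c = 1.
  Discriminant D = b^2 - 4ac = (-1.36)^2 - 4*(0.7)*1 = 1.8496 - (2.8) = -0.9504.
  D < 0, so the roots are the complex-conjugate pair z = (-b +/- i sqrt(-D)) / (2a) = 0.9714 +/- 0.6963i.
  For a conjugate pair |z|^2 = z * conj(z) = (product of roots) = c/a = 1/(0.7) = 1.428571, so |z| = sqrt(1.428571) = 1.1952 for both roots.
Moduli of all roots: 5.0000, 1.1952, 1.1952.
All moduli strictly greater than 1? Yes.
Verdict: Invertible.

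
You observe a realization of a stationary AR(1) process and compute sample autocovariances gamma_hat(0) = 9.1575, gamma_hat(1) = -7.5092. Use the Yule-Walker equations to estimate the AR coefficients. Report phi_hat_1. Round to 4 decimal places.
\hat\phi_{1} = -0.8200

The Yule-Walker equations for an AR(p) process read, in matrix form,
  Gamma_p phi = r_p,   with   (Gamma_p)_{ij} = gamma(|i - j|),
                       (r_p)_i = gamma(i),   i,j = 1..p.
Substitute the sample gammas (Toeplitz matrix and right-hand side of size 1):
  Gamma_p = [[9.1575]]
  r_p     = [-7.5092]
With p = 1 this is the single equation gamma(0) phi_1 = gamma(1):
  phi_hat_1 = gamma(1) / gamma(0) = -7.5092 / 9.1575 = -0.8200.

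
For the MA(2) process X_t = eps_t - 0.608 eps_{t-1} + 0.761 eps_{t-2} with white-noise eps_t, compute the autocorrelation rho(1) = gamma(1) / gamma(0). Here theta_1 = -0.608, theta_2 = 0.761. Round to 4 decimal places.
\rho(1) = -0.5494

For an MA(q) process with theta_0 = 1, the autocovariance is
  gamma(k) = sigma^2 * sum_{i=0..q-k} theta_i * theta_{i+k},
and rho(k) = gamma(k) / gamma(0). Sigma^2 cancels.
  numerator   = (1)*(-0.608) + (-0.608)*(0.761) = -1.070688.
  denominator = (1)^2 + (-0.608)^2 + (0.761)^2 = 1.948785.
  rho(1) = -1.070688 / 1.948785 = -0.5494.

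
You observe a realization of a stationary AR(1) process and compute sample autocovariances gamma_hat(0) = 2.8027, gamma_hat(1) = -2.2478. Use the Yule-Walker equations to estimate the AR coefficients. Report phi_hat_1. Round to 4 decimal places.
\hat\phi_{1} = -0.8020

The Yule-Walker equations for an AR(p) process read, in matrix form,
  Gamma_p phi = r_p,   with   (Gamma_p)_{ij} = gamma(|i - j|),
                       (r_p)_i = gamma(i),   i,j = 1..p.
Substitute the sample gammas (Toeplitz matrix and right-hand side of size 1):
  Gamma_p = [[2.8027]]
  r_p     = [-2.2478]
With p = 1 this is the single equation gamma(0) phi_1 = gamma(1):
  phi_hat_1 = gamma(1) / gamma(0) = -2.2478 / 2.8027 = -0.8020.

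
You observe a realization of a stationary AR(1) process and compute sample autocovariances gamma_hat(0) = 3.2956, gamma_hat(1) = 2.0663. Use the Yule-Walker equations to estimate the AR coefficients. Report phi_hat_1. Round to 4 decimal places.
\hat\phi_{1} = 0.6270

The Yule-Walker equations for an AR(p) process read, in matrix form,
  Gamma_p phi = r_p,   with   (Gamma_p)_{ij} = gamma(|i - j|),
                       (r_p)_i = gamma(i),   i,j = 1..p.
Substitute the sample gammas (Toeplitz matrix and right-hand side of size 1):
  Gamma_p = [[3.2956]]
  r_p     = [2.0663]
With p = 1 this is the single equation gamma(0) phi_1 = gamma(1):
  phi_hat_1 = gamma(1) / gamma(0) = 2.0663 / 3.2956 = 0.6270.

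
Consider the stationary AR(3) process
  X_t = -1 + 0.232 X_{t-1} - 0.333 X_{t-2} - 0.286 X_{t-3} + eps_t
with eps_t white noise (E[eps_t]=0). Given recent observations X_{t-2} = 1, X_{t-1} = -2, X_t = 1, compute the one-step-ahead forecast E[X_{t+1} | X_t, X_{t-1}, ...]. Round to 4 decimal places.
E[X_{t+1} \mid \mathcal F_t] = -0.3880

For an AR(p) model X_t = c + sum_i phi_i X_{t-i} + eps_t, the
one-step-ahead conditional mean is
  E[X_{t+1} | X_t, ...] = c + sum_i phi_i X_{t+1-i}.
Substitute known values:
  E[X_{t+1} | ...] = -1 + (0.232) * (1) + (-0.333) * (-2) + (-0.286) * (1)
                   = -0.3880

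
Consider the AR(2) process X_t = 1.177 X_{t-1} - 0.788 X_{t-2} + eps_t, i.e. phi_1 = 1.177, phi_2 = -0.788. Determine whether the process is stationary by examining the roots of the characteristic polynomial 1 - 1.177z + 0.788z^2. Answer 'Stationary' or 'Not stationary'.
\text{Stationary}

The AR(p) characteristic polynomial is P(z) = 1 - 1.177z + 0.788z^2.
Stationarity requires all roots to lie outside the unit circle, i.e. |z| > 1 for every root.
Set 1 + (-1.177) z + (0.788) z^2 = 0, i.e. a z^2 + b z + c = 0 with a = 0.788, b = -1.177, c = 1.
Discriminant D = b^2 - 4ac = (-1.177)^2 - 4*(0.788)*1 = 1.385329 - (3.152) = -1.766671.
D < 0, so the roots are the complex-conjugate pair z = (-b +/- i sqrt(-D)) / (2a) = 0.7468 +/- 0.8434i.
For a conjugate pair |z|^2 = z * conj(z) = (product of roots) = c/a = 1/(0.788) = 1.269036, so |z| = sqrt(1.269036) = 1.1265 for both roots.
Moduli of all roots: 1.1265, 1.1265.
All moduli strictly greater than 1? Yes.
Verdict: Stationary.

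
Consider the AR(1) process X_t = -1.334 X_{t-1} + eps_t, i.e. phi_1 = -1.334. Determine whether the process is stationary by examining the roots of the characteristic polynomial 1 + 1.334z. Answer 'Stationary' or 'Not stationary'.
\text{Not stationary}

The AR(p) characteristic polynomial is P(z) = 1 + 1.334z.
Stationarity requires all roots to lie outside the unit circle, i.e. |z| > 1 for every root.
This is linear in z: 1 + (1.334) z = 0  =>  z = -1/(1.334) = -0.749625,  |z| = 0.749625.
Moduli of all roots: 0.7496.
All moduli strictly greater than 1? No.
Verdict: Not stationary.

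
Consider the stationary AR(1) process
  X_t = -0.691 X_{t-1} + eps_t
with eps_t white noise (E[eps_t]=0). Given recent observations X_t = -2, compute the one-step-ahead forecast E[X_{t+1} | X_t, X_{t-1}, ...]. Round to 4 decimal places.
E[X_{t+1} \mid \mathcal F_t] = 1.3820

For an AR(p) model X_t = c + sum_i phi_i X_{t-i} + eps_t, the
one-step-ahead conditional mean is
  E[X_{t+1} | X_t, ...] = c + sum_i phi_i X_{t+1-i}.
Substitute known values:
  E[X_{t+1} | ...] = (-0.691) * (-2)
                   = 1.3820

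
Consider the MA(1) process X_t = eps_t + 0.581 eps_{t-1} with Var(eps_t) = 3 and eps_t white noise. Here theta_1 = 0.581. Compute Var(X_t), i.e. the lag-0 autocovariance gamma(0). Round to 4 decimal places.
\gamma(0) = 4.0127

For an MA(q) process X_t = eps_t + sum_i theta_i eps_{t-i} with
Var(eps_t) = sigma^2, the variance is
  gamma(0) = sigma^2 * (1 + sum_i theta_i^2).
  sum_i theta_i^2 = (0.581)^2 = 0.337561.
  gamma(0) = 3 * (1 + 0.337561) = 3 * 1.337561 = 4.012683, which rounds to 4.0127.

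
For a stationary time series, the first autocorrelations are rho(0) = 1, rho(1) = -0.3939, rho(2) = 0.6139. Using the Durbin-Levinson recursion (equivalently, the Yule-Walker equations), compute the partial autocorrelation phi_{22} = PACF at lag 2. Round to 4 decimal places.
\phi_{22} = 0.5430

The PACF at lag k is phi_{kk}, the last component of the solution
to the Yule-Walker system G_k phi = r_k where
  (G_k)_{ij} = rho(|i - j|), (r_k)_i = rho(i), i,j = 1..k.
Equivalently, Durbin-Levinson gives phi_{kk} iteratively:
  phi_{11} = rho(1)
  phi_{kk} = [rho(k) - sum_{j=1..k-1} phi_{k-1,j} rho(k-j)]
            / [1 - sum_{j=1..k-1} phi_{k-1,j} rho(j)],
  phi_{k,j} = phi_{k-1,j} - phi_{kk} phi_{k-1,k-j},  j = 1..k-1.
Step k = 1:
  phi_11 = rho(1) = -0.3939.
Step k = 2:
  phi_22 = [rho(2) - phi_11 rho(1)] / [1 - phi_11 rho(1)] = [0.6139 - (-0.3939)(-0.3939)] / [1 - (-0.3939)(-0.3939)]
         = 0.45874279 / 0.84484279 = 0.543.
Therefore phi_{22} = 0.5430.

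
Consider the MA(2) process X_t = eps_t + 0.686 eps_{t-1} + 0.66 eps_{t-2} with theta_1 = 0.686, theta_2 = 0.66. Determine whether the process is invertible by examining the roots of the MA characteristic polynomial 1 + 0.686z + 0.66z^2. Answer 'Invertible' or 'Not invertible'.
\text{Invertible}

The MA(q) characteristic polynomial is P(z) = 1 + 0.686z + 0.66z^2.
Invertibility requires all roots to lie outside the unit circle, i.e. |z| > 1 for every root.
Set 1 + (0.686) z + (0.66) z^2 = 0, i.e. a z^2 + b z + c = 0 with a = 0.66, b = 0.686, c = 1.
Discriminant D = b^2 - 4ac = (0.686)^2 - 4*(0.66)*1 = 0.470596 - (2.64) = -2.169404.
D < 0, so the roots are the complex-conjugate pair z = (-b +/- i sqrt(-D)) / (2a) = -0.5197 +/- 1.1158i.
For a conjugate pair |z|^2 = z * conj(z) = (product of roots) = c/a = 1/(0.66) = 1.515152, so |z| = sqrt(1.515152) = 1.2309 for both roots.
Moduli of all roots: 1.2309, 1.2309.
All moduli strictly greater than 1? Yes.
Verdict: Invertible.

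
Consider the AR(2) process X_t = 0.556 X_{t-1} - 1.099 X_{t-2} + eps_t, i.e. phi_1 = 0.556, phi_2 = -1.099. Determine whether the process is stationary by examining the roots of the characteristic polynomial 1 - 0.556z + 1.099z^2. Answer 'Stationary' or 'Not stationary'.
\text{Not stationary}

The AR(p) characteristic polynomial is P(z) = 1 - 0.556z + 1.099z^2.
Stationarity requires all roots to lie outside the unit circle, i.e. |z| > 1 for every root.
Set 1 + (-0.556) z + (1.099) z^2 = 0, i.e. a z^2 + b z + c = 0 with a = 1.099, b = -0.556, c = 1.
Discriminant D = b^2 - 4ac = (-0.556)^2 - 4*(1.099)*1 = 0.309136 - (4.396) = -4.086864.
D < 0, so the roots are the complex-conjugate pair z = (-b +/- i sqrt(-D)) / (2a) = 0.253 +/- 0.9197i.
For a conjugate pair |z|^2 = z * conj(z) = (product of roots) = c/a = 1/(1.099) = 0.909918, so |z| = sqrt(0.909918) = 0.9539 for both roots.
Moduli of all roots: 0.9539, 0.9539.
All moduli strictly greater than 1? No.
Verdict: Not stationary.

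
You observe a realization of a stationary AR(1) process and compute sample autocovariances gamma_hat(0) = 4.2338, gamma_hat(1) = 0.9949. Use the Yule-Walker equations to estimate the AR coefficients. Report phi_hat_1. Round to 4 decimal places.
\hat\phi_{1} = 0.2350

The Yule-Walker equations for an AR(p) process read, in matrix form,
  Gamma_p phi = r_p,   with   (Gamma_p)_{ij} = gamma(|i - j|),
                       (r_p)_i = gamma(i),   i,j = 1..p.
Substitute the sample gammas (Toeplitz matrix and right-hand side of size 1):
  Gamma_p = [[4.2338]]
  r_p     = [0.9949]
With p = 1 this is the single equation gamma(0) phi_1 = gamma(1):
  phi_hat_1 = gamma(1) / gamma(0) = 0.9949 / 4.2338 = 0.2350.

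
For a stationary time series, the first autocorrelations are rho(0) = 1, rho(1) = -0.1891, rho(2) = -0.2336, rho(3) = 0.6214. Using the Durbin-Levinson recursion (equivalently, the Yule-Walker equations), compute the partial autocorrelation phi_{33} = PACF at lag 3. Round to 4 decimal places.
\phi_{33} = 0.5760

The PACF at lag k is phi_{kk}, the last component of the solution
to the Yule-Walker system G_k phi = r_k where
  (G_k)_{ij} = rho(|i - j|), (r_k)_i = rho(i), i,j = 1..k.
Equivalently, Durbin-Levinson gives phi_{kk} iteratively:
  phi_{11} = rho(1)
  phi_{kk} = [rho(k) - sum_{j=1..k-1} phi_{k-1,j} rho(k-j)]
            / [1 - sum_{j=1..k-1} phi_{k-1,j} rho(j)],
  phi_{k,j} = phi_{k-1,j} - phi_{kk} phi_{k-1,k-j},  j = 1..k-1.
Step k = 1:
  phi_11 = rho(1) = -0.1891.
Step k = 2:
  phi_22 = [rho(2) - phi_11 rho(1)] / [1 - phi_11 rho(1)] = [-0.2336 - (-0.1891)(-0.1891)] / [1 - (-0.1891)(-0.1891)]
         = -0.26935881 / 0.96424119 = -0.279348.
  Update: phi_21 = phi_11 - phi_22 phi_11 = -0.1891 - (-0.279348)(-0.1891) = -0.241925.
Step k = 3:
  phi_33 = [rho(3) - phi_21 rho(2) - phi_22 rho(1)] / [1 - phi_21 rho(1) - phi_22 rho(2)]
    numerator   = 0.6214 - (-0.241925)(-0.2336) - (-0.279348)(-0.1891) = 0.51206169
    denominator = 1 - (-0.241925)(-0.1891) - (-0.279348)(-0.2336) = 0.88899636
  phi_33 = 0.51206169 / 0.88899636 = 0.576.
Therefore phi_{33} = 0.5760.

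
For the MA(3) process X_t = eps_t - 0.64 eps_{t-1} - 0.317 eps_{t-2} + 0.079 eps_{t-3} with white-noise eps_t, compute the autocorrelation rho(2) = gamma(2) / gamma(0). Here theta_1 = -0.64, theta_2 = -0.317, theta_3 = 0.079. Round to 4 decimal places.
\rho(2) = -0.2424

For an MA(q) process with theta_0 = 1, the autocovariance is
  gamma(k) = sigma^2 * sum_{i=0..q-k} theta_i * theta_{i+k},
and rho(k) = gamma(k) / gamma(0). Sigma^2 cancels.
  numerator   = (1)*(-0.317) + (-0.64)*(0.079) = -0.36756.
  denominator = (1)^2 + (-0.64)^2 + (-0.317)^2 + (0.079)^2 = 1.51633.
  rho(2) = -0.36756 / 1.51633 = -0.2424.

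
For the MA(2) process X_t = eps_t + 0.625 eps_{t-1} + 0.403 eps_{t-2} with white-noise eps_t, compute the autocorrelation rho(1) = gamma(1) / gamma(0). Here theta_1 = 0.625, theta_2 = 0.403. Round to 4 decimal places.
\rho(1) = 0.5646

For an MA(q) process with theta_0 = 1, the autocovariance is
  gamma(k) = sigma^2 * sum_{i=0..q-k} theta_i * theta_{i+k},
and rho(k) = gamma(k) / gamma(0). Sigma^2 cancels.
  numerator   = (1)*(0.625) + (0.625)*(0.403) = 0.876875.
  denominator = (1)^2 + (0.625)^2 + (0.403)^2 = 1.553034.
  rho(1) = 0.876875 / 1.553034 = 0.5646.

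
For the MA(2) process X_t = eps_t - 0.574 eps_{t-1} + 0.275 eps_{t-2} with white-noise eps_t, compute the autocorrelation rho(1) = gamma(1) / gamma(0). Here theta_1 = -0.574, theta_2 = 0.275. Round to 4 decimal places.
\rho(1) = -0.5209

For an MA(q) process with theta_0 = 1, the autocovariance is
  gamma(k) = sigma^2 * sum_{i=0..q-k} theta_i * theta_{i+k},
and rho(k) = gamma(k) / gamma(0). Sigma^2 cancels.
  numerator   = (1)*(-0.574) + (-0.574)*(0.275) = -0.73185.
  denominator = (1)^2 + (-0.574)^2 + (0.275)^2 = 1.405101.
  rho(1) = -0.73185 / 1.405101 = -0.5209.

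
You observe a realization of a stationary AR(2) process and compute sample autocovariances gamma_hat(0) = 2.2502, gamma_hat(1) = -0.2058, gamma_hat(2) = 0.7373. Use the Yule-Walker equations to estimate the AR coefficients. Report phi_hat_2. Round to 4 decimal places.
\hat\phi_{2} = 0.3220

The Yule-Walker equations for an AR(p) process read, in matrix form,
  Gamma_p phi = r_p,   with   (Gamma_p)_{ij} = gamma(|i - j|),
                       (r_p)_i = gamma(i),   i,j = 1..p.
Substitute the sample gammas (Toeplitz matrix and right-hand side of size 2):
  Gamma_p = [[2.2502, -0.2058], [-0.2058, 2.2502]]
  r_p     = [-0.2058, 0.7373]
Written out:
  2.2502 phi_1 - 0.2058 phi_2 = -0.2058
  -0.2058 phi_1 + 2.2502 phi_2 = 0.7373
Solve by Cramer's rule:
  det = gamma(0)^2 - gamma(1)^2 = (2.2502)^2 - (-0.2058)^2 = 5.06340004 - 0.04235364 = 5.0210464
  phi_hat_1 = [gamma(1) gamma(0) - gamma(1) gamma(2)] / det = [(-0.2058)(2.2502) - (-0.2058)(0.7373)] / 5.0210464 = -0.31135482 / 5.0210464 = -0.062
  phi_hat_2 = [gamma(0) gamma(2) - gamma(1)^2] / det = [(2.2502)(0.7373) - (-0.2058)^2] / 5.0210464 = 1.61671882 / 5.0210464 = 0.322
So phi_hat = [-0.0620, 0.3220].
Therefore phi_hat_2 = 0.3220.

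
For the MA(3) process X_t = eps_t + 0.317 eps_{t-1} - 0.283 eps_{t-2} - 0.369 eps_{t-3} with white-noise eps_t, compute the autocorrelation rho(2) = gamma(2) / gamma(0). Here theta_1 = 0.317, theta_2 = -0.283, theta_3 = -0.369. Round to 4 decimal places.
\rho(2) = -0.3038

For an MA(q) process with theta_0 = 1, the autocovariance is
  gamma(k) = sigma^2 * sum_{i=0..q-k} theta_i * theta_{i+k},
and rho(k) = gamma(k) / gamma(0). Sigma^2 cancels.
  numerator   = (1)*(-0.283) + (0.317)*(-0.369) = -0.399973.
  denominator = (1)^2 + (0.317)^2 + (-0.283)^2 + (-0.369)^2 = 1.316739.
  rho(2) = -0.399973 / 1.316739 = -0.3038.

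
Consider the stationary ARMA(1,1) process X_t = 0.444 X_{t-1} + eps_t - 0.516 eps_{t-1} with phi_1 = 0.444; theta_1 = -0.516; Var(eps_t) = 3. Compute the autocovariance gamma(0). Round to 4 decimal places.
\gamma(0) = 3.0194

Multiply the model equation by X_{t-k} and take expectations. With theta_0 = psi_0 = 1 and psi_j the MA(infinity) weights, this gives
  gamma(k) - sum_i phi_i gamma(k-i) = c_k,
  c_k = sigma^2 * sum_{j=k..q} theta_j psi_{j-k}   (c_k = 0 for k > q),
using gamma(-m) = gamma(m).
psi-weights needed (psi_j = theta_j + sum_i phi_i psi_{j-i}):
  psi_1 = theta_1 + phi_1 = -0.516 + (0.444) = -0.072
Right-hand sides:
  c_0 = sigma^2 (1 + theta_1 psi_1) = 3 * (1 + (-0.516)(-0.072)) = 3 * 1.037152 = 3.111456
  c_1 = sigma^2 theta_1 = 3 * (-0.516) = -1.548
  c_2 = 0
Equations for k = 0 and k = 1 (AR order 1):
  gamma(0) = phi_1 gamma(1) + c_0
  gamma(1) = phi_1 gamma(0) + c_1
Substituting the second into the first: gamma(0) (1 - phi_1^2) = c_0 + phi_1 c_1, so
  gamma(0) = (c_0 + phi_1 c_1) / (1 - phi_1^2) = (3.111456 + (0.444)(-1.548)) / (1 - (0.444)^2) = 2.424144 / 0.802864 = 3.019371.
Therefore gamma(0) = 3.0194 (to 4 decimal places).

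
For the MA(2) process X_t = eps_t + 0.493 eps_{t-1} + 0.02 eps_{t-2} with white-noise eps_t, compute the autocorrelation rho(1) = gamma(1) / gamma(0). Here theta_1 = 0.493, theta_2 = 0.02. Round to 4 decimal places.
\rho(1) = 0.4044

For an MA(q) process with theta_0 = 1, the autocovariance is
  gamma(k) = sigma^2 * sum_{i=0..q-k} theta_i * theta_{i+k},
and rho(k) = gamma(k) / gamma(0). Sigma^2 cancels.
  numerator   = (1)*(0.493) + (0.493)*(0.02) = 0.50286.
  denominator = (1)^2 + (0.493)^2 + (0.02)^2 = 1.243449.
  rho(1) = 0.50286 / 1.243449 = 0.4044.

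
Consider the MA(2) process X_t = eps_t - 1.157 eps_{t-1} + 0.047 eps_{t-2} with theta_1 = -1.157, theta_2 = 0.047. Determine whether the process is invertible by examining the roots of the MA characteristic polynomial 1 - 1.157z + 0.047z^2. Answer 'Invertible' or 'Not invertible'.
\text{Not invertible}

The MA(q) characteristic polynomial is P(z) = 1 - 1.157z + 0.047z^2.
Invertibility requires all roots to lie outside the unit circle, i.e. |z| > 1 for every root.
Set 1 + (-1.157) z + (0.047) z^2 = 0, i.e. a z^2 + b z + c = 0 with a = 0.047, b = -1.157, c = 1.
Discriminant D = b^2 - 4ac = (-1.157)^2 - 4*(0.047)*1 = 1.338649 - (0.188) = 1.150649.
D >= 0, so the roots are real: z = (-b +/- sqrt(D)) / (2a) = (1.157 +/- 1.072683) / (0.094).
  z_1 = (1.157 + 1.072683) / (0.094) = 23.72,   |z_1| = 23.72.
  z_2 = (1.157 - 1.072683) / (0.094) = 0.897,   |z_2| = 0.897.
Moduli of all roots: 23.7200, 0.8970.
All moduli strictly greater than 1? No.
Verdict: Not invertible.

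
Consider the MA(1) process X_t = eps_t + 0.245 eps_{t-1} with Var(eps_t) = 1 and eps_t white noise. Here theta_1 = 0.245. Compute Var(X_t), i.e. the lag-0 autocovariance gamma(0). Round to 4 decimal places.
\gamma(0) = 1.0600

For an MA(q) process X_t = eps_t + sum_i theta_i eps_{t-i} with
Var(eps_t) = sigma^2, the variance is
  gamma(0) = sigma^2 * (1 + sum_i theta_i^2).
  sum_i theta_i^2 = (0.245)^2 = 0.060025.
  gamma(0) = 1 * (1 + 0.060025) = 1 * 1.060025 = 1.060025, which rounds to 1.0600.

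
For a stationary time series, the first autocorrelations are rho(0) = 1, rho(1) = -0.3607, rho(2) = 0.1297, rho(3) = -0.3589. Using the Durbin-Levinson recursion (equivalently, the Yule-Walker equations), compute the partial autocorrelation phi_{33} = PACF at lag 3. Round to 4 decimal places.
\phi_{33} = -0.3590

The PACF at lag k is phi_{kk}, the last component of the solution
to the Yule-Walker system G_k phi = r_k where
  (G_k)_{ij} = rho(|i - j|), (r_k)_i = rho(i), i,j = 1..k.
Equivalently, Durbin-Levinson gives phi_{kk} iteratively:
  phi_{11} = rho(1)
  phi_{kk} = [rho(k) - sum_{j=1..k-1} phi_{k-1,j} rho(k-j)]
            / [1 - sum_{j=1..k-1} phi_{k-1,j} rho(j)],
  phi_{k,j} = phi_{k-1,j} - phi_{kk} phi_{k-1,k-j},  j = 1..k-1.
Step k = 1:
  phi_11 = rho(1) = -0.3607.
Step k = 2:
  phi_22 = [rho(2) - phi_11 rho(1)] / [1 - phi_11 rho(1)] = [0.1297 - (-0.3607)(-0.3607)] / [1 - (-0.3607)(-0.3607)]
         = -0.00040449 / 0.86989551 = -0.000465.
  Update: phi_21 = phi_11 - phi_22 phi_11 = -0.3607 - (-0.000465)(-0.3607) = -0.360868.
Step k = 3:
  phi_33 = [rho(3) - phi_21 rho(2) - phi_22 rho(1)] / [1 - phi_21 rho(1) - phi_22 rho(2)]
    numerator   = -0.3589 - (-0.360868)(0.1297) - (-0.000465)(-0.3607) = -0.31226318
    denominator = 1 - (-0.360868)(-0.3607) - (-0.000465)(0.1297) = 0.86989532
  phi_33 = -0.31226318 / 0.86989532 = -0.359.
Therefore phi_{33} = -0.3590.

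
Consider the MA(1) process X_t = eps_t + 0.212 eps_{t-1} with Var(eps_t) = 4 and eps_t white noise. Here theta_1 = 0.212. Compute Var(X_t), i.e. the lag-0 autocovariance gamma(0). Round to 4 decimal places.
\gamma(0) = 4.1798

For an MA(q) process X_t = eps_t + sum_i theta_i eps_{t-i} with
Var(eps_t) = sigma^2, the variance is
  gamma(0) = sigma^2 * (1 + sum_i theta_i^2).
  sum_i theta_i^2 = (0.212)^2 = 0.044944.
  gamma(0) = 4 * (1 + 0.044944) = 4 * 1.044944 = 4.179776, which rounds to 4.1798.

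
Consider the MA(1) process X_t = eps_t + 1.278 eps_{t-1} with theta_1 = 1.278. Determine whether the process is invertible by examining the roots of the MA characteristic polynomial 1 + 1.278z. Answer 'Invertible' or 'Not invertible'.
\text{Not invertible}

The MA(q) characteristic polynomial is P(z) = 1 + 1.278z.
Invertibility requires all roots to lie outside the unit circle, i.e. |z| > 1 for every root.
This is linear in z: 1 + (1.278) z = 0  =>  z = -1/(1.278) = -0.782473,  |z| = 0.782473.
Moduli of all roots: 0.7825.
All moduli strictly greater than 1? No.
Verdict: Not invertible.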